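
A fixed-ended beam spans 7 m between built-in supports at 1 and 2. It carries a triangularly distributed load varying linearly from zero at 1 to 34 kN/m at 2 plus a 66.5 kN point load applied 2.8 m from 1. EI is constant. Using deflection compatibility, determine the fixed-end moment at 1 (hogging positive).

Take the two fixed-end moments M_1, M_2 as redundants; the released structure is the simple span 12.
On the primary (simply-supported) span, the end slopes from the loading are:
  at 1: triangular load, peak 34: 7w₀L³/(360EI) = 226.8/EI
  at 2: triangular load, peak 34: w₀L³/(45EI) = 259.2/EI
  at 1: point load 66.5 at a = 2.8: Pab(L + b)/(6LEI) = 208.5/EI
  at 2: point load 66.5 at a = 2.8: Pab(L + a)/(6LEI) = 182.5/EI
  θ_10 = 435.3/EI,  θ_20 = 441.6/EI
Flexibility coefficients: a unit moment at one end gives L/(3EI) there and L/(6EI) at the far end, so f₁₁ = f₂₂ = 2.333/EI and f₁₂ = f₂₁ = 1.167/EI.
Compatibility — zero rotation at each built-in end:
  2.333 M_1 + 1.167 M_2 = 435.3
  1.167 M_1 + 2.333 M_2 = 441.6
Solving the pair gives M_1 = 122.6 kN·m and M_2 = 128 kN·m (hogging).

M_1 = 122.6 kN·m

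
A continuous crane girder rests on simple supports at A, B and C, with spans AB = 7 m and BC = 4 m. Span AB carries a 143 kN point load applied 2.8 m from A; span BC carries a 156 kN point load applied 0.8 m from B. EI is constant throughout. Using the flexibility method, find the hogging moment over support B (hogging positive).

Release continuity at B by inserting a hinge; the redundant is the internal moment M_B. The primary structure is two simply-supported spans AB and BC.
Discontinuity in slope at B on the released structure — sum the simple-span end rotations:
  span AB: point load 143 at a = 2.8: Pab(L + a)/(6LEI) = 392.4/EI
  span BC: point load 156 at a = 0.8: Pab(L + b)/(6LEI) = 119.8/EI
  relative rotation θ_0 = (392.4 + 119.8)/EI = 512.2/EI
A unit hogging moment at B produces rotation L₁/(3EI) + L₂/(3EI) = 3.667/EI.
Slope continuity at B: θ_0 = M_B·3.667/EI, so M_B = 512.2/3.667 = 139.7 kN·m (hogging).

M_B = 139.7 kN·m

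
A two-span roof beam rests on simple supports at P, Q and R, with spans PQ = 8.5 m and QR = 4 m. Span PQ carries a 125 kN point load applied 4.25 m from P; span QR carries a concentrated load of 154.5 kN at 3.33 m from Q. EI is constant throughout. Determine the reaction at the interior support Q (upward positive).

R_Q = 144.1 kN

Insert a hinge at Q; M_Q is the redundant, and each span becomes simply supported.
End slopes at the hinge Q, treating each span as simply supported:
  span PQ: point load 125 at a = 4.25: Pab(L + a)/(6LEI) = 564.5/EI
  span QR: point load 154.5 at a = 3.33: Pab(L + b)/(6LEI) = 67.07/EI
  relative rotation θ_0 = (564.5 + 67.07)/EI = 631.5/EI
A unit hogging moment at Q produces rotation L₁/(3EI) + L₂/(3EI) = 4.167/EI.
Compatibility: M_Q·(L₁+L₂)/(3EI) = θ_0, giving M_Q = 151.6 kN·m (hogging).
Span PQ, ΣM about P with M_Q applied at Q: R_Q^{PQ}·8.5 = 531.2 + 151.6, so R_Q^{PQ} = 80.33 kN and R_P = 125 − 80.33 = 44.67 kN.
Span QR, ΣM about R: R_Q^{QR}·4 = 103.5 + 151.6, so R_Q^{QR} = 63.77 kN and R_R = 154.5 − 63.77 = 90.73 kN.
R_Q = 80.33 + 63.77 = 144.1 kN.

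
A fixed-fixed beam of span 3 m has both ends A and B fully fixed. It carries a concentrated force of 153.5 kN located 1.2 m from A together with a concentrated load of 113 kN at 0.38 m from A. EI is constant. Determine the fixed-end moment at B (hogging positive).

M_B = 48.96 kN·m

Release both end moments; the primary structure is a simply-supported span AB with redundants M_A and M_B.
Simple-span end rotations at A and B under the given loads:
  at A: point load 153.5 at a = 1.2: Pab(L + b)/(6LEI) = 88.42/EI
  at B: point load 153.5 at a = 1.2: Pab(L + a)/(6LEI) = 77.36/EI
  at A: point load 113 at a = 0.38: Pab(L + b)/(6LEI) = 35.13/EI
  at B: point load 113 at a = 0.38: Pab(L + a)/(6LEI) = 21.13/EI
  θ_A0 = 123.5/EI,  θ_B0 = 98.49/EI
Flexibility coefficients: a unit moment at one end gives L/(3EI) there and L/(6EI) at the far end, so f₁₁ = f₂₂ = 1/EI and f₁₂ = f₂₁ = 0.5/EI.
Compatibility — zero rotation at each built-in end:
  1 M_A + 0.5 M_B = 123.5
  0.5 M_A + 1 M_B = 98.49
Solving the pair gives M_A = 99.06 kN·m and M_B = 48.96 kN·m (hogging).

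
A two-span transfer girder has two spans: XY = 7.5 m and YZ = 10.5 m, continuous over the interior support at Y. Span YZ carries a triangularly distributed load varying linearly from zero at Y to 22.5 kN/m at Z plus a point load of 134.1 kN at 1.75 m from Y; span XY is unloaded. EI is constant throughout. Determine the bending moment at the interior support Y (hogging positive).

M_Y = 189 kN·m

Take M_Y as the redundant. Released structure: two simple spans XY and YZ with a hinge at Y.
Discontinuity in slope at Y on the released structure — sum the simple-span end rotations:
  span YZ: triangular load, peak 22.5: 7w₀L³/(360EI) = 506.5/EI
  span YZ: point load 134.1 at a = 1.75: Pab(L + b)/(6LEI) = 627.4/EI
  relative rotation θ_0 = (0 + 1134)/EI = 1134/EI
A unit hogging moment at Y produces rotation L₁/(3EI) + L₂/(3EI) = 6/EI.
Compatibility: M_Y·(L₁+L₂)/(3EI) = θ_0, giving M_Y = 189 kN·m (hogging).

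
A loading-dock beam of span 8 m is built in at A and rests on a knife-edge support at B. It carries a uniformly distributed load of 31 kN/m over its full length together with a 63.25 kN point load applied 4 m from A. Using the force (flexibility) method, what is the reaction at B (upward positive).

Release the roller at B. Primary structure: cantilever fixed at A.
Deflection at B on the released cantilever, summing each load's contribution:
  UDL 31: wL⁴/(8EI) = 15872/EI
  point load 63.25 at a = 4: Pa²(3L − a)/(6EI) = 3373/EI
  δ_0 = 19245/EI
Flexibility coefficient — unit upward force at B: δ_{BB} = L³/(3EI) = 170.7/EI.
Compatibility at B: δ_0 − R_B·δ_{BB} = 0, so R_B = 19245/170.7 = 112.8 kN.

R_B = 112.8 kN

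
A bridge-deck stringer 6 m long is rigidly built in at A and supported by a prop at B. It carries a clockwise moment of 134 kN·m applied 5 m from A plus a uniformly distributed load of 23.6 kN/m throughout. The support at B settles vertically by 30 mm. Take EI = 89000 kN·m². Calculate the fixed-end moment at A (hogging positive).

M_A = 267.3 kN·m

Remove the prop at B; the released (primary) structure is a cantilever built in at A.
Primary-structure tip deflection at B by superposition:
  clockwise couple 134 at a = 5: M₀a(2L − a)/(2EI) = 2345/EI
  UDL 23.6: wL⁴/(8EI) = 3823/EI
  δ_0 = 6168/EI
Flexibility coefficient — unit upward force at B: δ_{BB} = L³/(3EI) = 72/EI.
With EI = 89000 kN·m²: δ_0 = 0.069306 m and δ_{BB} = 0.000809 m/kN.
Compatibility — the beam at B must follow the support down by 0.03 m: δ_0 − R_B·δ_{BB} = 0.03, so R_B = (0.069306 − 0.03)/0.000809 = 48.59 kN.
Moment equilibrium about A: M_A = Σ(load moments about A) − R_B·L = 558.8 − 48.59×6 = 267.3 kN·m.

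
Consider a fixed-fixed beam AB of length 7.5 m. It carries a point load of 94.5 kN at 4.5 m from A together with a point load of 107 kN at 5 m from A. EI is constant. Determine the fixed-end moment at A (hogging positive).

Release both end moments; the primary structure is a simply-supported span AB with redundants M_A and M_B.
On the primary (simply-supported) span, the end slopes from the loading are:
  at A: point load 94.5 at a = 4.5: Pab(L + b)/(6LEI) = 297.7/EI
  at B: point load 94.5 at a = 4.5: Pab(L + a)/(6LEI) = 340.2/EI
  at A: point load 107 at a = 5: Pab(L + b)/(6LEI) = 297.2/EI
  at B: point load 107 at a = 5: Pab(L + a)/(6LEI) = 371.5/EI
  θ_A0 = 594.9/EI,  θ_B0 = 711.7/EI
Flexibility coefficients: a unit moment at one end gives L/(3EI) there and L/(6EI) at the far end, so f₁₁ = f₂₂ = 2.5/EI and f₁₂ = f₂₁ = 1.25/EI.
Compatibility — zero rotation at each built-in end:
  2.5 M_A + 1.25 M_B = 594.9
  1.25 M_A + 2.5 M_B = 711.7
Solving the pair gives M_A = 127.5 kN·m and M_B = 220.9 kN·m (hogging).

M_A = 127.5 kN·m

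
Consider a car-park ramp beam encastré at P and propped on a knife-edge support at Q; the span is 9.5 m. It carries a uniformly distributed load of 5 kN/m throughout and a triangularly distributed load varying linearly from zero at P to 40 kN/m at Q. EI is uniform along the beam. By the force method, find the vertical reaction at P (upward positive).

R_P = 115.2 kN

Remove the prop at Q; the released (primary) structure is a cantilever built in at P.
Primary-structure tip deflection at Q by superposition:
  UDL 5: wL⁴/(8EI) = 5091/EI
  triangular load, peak 40 at the free end: 11w₀L⁴/(120EI) = 29865/EI
  δ_0 = 34956/EI
Tip deflection under a unit load at Q: L³/(3EI) = 285.8/EI.
The prop prevents deflection at Q: R_Q = δ_0/δ_{QQ} = 34956/285.8 = 122.3 kN.
Vertical equilibrium: R_P = ΣP − R_Q = 237.5 − 122.3 = 115.2 kN.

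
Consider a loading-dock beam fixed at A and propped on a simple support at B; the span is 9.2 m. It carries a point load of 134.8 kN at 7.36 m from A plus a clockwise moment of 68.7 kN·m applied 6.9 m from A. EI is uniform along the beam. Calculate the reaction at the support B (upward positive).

R_B = 105.4 kN

Choose R_B as the redundant. The primary structure is the cantilever fixed at A.
Deflection at B on the released cantilever, summing each load's contribution:
  point load 134.8 at a = 7.36: Pa²(3L − a)/(6EI) = 24632/EI
  clockwise couple 68.7 at a = 6.9: M₀a(2L − a)/(2EI) = 2726/EI
  δ_0 = 27358/EI
Tip deflection under a unit load at B: L³/(3EI) = 259.6/EI.
The prop prevents deflection at B: R_B = δ_0/δ_{BB} = 27358/259.6 = 105.4 kN.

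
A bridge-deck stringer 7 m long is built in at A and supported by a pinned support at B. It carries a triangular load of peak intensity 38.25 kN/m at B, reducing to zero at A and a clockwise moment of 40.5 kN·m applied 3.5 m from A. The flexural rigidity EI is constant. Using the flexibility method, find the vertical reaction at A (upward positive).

R_A = 53.73 kN

Take the reaction at B as the redundant and release it; the primary structure is a cantilever fixed at A.
Free-end deflection of the primary structure under the applied loading (downward +):
  triangular load, peak 38.25 at the free end: 11w₀L⁴/(120EI) = 8419/EI
  clockwise couple 40.5 at a = 3.5: M₀a(2L − a)/(2EI) = 744.2/EI
  δ_0 = 9163/EI
Flexibility coefficient — unit upward force at B: δ_{BB} = L³/(3EI) = 114.3/EI.
Compatibility at B: δ_0 − R_B·δ_{BB} = 0, so R_B = 9163/114.3 = 80.14 kN.
Vertical equilibrium: R_A = ΣP − R_B = 133.9 − 80.14 = 53.73 kN.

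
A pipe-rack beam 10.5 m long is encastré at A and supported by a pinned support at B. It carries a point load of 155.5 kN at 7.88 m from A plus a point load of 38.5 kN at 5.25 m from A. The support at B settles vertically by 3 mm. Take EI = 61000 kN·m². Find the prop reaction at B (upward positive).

R_B = 110.1 kN

Release the roller at B. Primary structure: cantilever fixed at A.
Free-end deflection of the primary structure under the applied loading (downward +):
  point load 155.5 at a = 7.88: Pa²(3L − a)/(6EI) = 38011/EI
  point load 38.5 at a = 5.25: Pa²(3L − a)/(6EI) = 4643/EI
  δ_0 = 42654/EI
Tip deflection under a unit load at B: L³/(3EI) = 385.9/EI.
With EI = 61000 kN·m²: δ_0 = 0.69924 m and δ_{BB} = 0.006326 m/kN.
Compatibility — the beam at B must follow the support down by 0.003 m: δ_0 − R_B·δ_{BB} = 0.003, so R_B = (0.69924 − 0.003)/0.006326 = 110.1 kN.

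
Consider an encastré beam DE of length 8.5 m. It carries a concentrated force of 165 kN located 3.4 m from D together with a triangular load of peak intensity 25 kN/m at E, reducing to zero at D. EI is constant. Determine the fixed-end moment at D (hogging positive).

M_D = 262.2 kN·m

Take the two fixed-end moments M_D, M_E as redundants; the released structure is the simple span DE.
Simple-span end rotations at D and E under the given loads:
  at D: point load 165 at a = 3.4: Pab(L + b)/(6LEI) = 763/EI
  at E: point load 165 at a = 3.4: Pab(L + a)/(6LEI) = 667.6/EI
  at D: triangular load, peak 25: 7w₀L³/(360EI) = 298.5/EI
  at E: triangular load, peak 25: w₀L³/(45EI) = 341.2/EI
  θ_D0 = 1061/EI,  θ_E0 = 1009/EI
Flexibility coefficients: a unit moment at one end gives L/(3EI) there and L/(6EI) at the far end, so f₁₁ = f₂₂ = 2.833/EI and f₁₂ = f₂₁ = 1.417/EI.
Compatibility — zero rotation at each built-in end:
  2.833 M_D + 1.417 M_E = 1061
  1.417 M_D + 2.833 M_E = 1009
Solving the pair gives M_D = 262.2 kN·m and M_E = 225 kN·m (hogging).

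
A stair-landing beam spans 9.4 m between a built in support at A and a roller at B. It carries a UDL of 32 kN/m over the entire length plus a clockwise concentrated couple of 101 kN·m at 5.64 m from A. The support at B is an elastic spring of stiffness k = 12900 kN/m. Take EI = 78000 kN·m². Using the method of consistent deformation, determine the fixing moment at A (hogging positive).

M_A = 352.6 kN·m

Take the reaction at B as the redundant and release it; the primary structure is a cantilever fixed at A.
Deflection at B on the released cantilever, summing each load's contribution:
  UDL 32: wL⁴/(8EI) = 31230/EI
  clockwise couple 101 at a = 5.64: M₀a(2L − a)/(2EI) = 3748/EI
  δ_0 = 34978/EI
Flexibility coefficient — unit upward force at B: δ_{BB} = L³/(3EI) = 276.9/EI.
With EI = 78000 kN·m²: δ_0 = 0.44844 m and δ_{BB} = 0.00355 m/kN.
Compatibility — the spring shortens by R_B/k under the reaction it provides: δ_0 − R_B·δ_{BB} = R_B/k. With 1/k = 0.000078 m/kN, R_B = δ_0 / (δ_{BB} + 1/k) = 0.44844 / (0.00355 + 0.000078) = 123.6 kN.
Moment equilibrium about A: M_A = Σ(load moments about A) − R_B·L = 1515 − 123.6×9.4 = 352.6 kN·m.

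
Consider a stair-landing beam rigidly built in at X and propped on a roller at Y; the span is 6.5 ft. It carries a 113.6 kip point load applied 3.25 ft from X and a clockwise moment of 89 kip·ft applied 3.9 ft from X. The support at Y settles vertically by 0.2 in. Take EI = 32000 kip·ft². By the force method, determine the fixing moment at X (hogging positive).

Remove the prop at Y; the released (primary) structure is a cantilever built in at X.
Deflection at Y on the released cantilever, summing each load's contribution:
  point load 113.6 at a = 3.25: Pa²(3L − a)/(6EI) = 3250/EI
  clockwise couple 89 at a = 3.9: M₀a(2L − a)/(2EI) = 1579/EI
  δ_0 = 4829/EI
Flexibility coefficient — unit upward force at Y: δ_{YY} = L³/(3EI) = 91.54/EI.
With EI = 32000 kip·ft²: δ_0 = 0.15091 ft and δ_{YY} = 0.002861 ft/kip.
Compatibility — the beam at Y must follow the support down by 0.01667 ft: δ_0 − R_Y·δ_{YY} = 0.01667, so R_Y = (0.15091 − 0.01667)/0.002861 = 46.93 kip.
Moment equilibrium about X: M_X = Σ(load moments about X) − R_Y·L = 458.2 − 46.93×6.5 = 153.2 kip·ft.

M_X = 153.2 kip·ft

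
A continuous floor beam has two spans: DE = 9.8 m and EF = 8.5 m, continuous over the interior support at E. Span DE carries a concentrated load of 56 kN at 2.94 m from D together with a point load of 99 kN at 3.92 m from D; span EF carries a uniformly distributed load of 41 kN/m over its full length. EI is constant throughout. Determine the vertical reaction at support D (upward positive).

Take M_E as the redundant. Released structure: two simple spans DE and EF with a hinge at E.
End slopes at the hinge E, treating each span as simply supported:
  span DE: point load 56 at a = 2.94: Pab(L + a)/(6LEI) = 244.7/EI
  span DE: point load 99 at a = 3.92: Pab(L + a)/(6LEI) = 532.4/EI
  span EF: UDL 41: wL³/(24EI) = 1049/EI
  relative rotation θ_0 = (777.2 + 1049)/EI = 1826/EI
A unit hogging moment at E produces rotation L₁/(3EI) + L₂/(3EI) = 6.1/EI.
Slope continuity at E: θ_0 = M_E·6.1/EI, so M_E = 1826/6.1 = 299.4 kN·m (hogging).
Span DE, ΣM about D with M_E applied at E: R_E^{DE}·9.8 = 552.7 + 299.4, so R_E^{DE} = 86.95 kN and R_D = 155 − 86.95 = 68.05 kN.

R_D = 68.05 kN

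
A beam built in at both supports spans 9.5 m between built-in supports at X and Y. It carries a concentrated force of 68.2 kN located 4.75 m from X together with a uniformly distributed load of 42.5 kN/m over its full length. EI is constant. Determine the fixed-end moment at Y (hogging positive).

Take the two fixed-end moments M_X, M_Y as redundants; the released structure is the simple span XY.
Simple-span end rotations at X and Y under the given loads:
  at X: point load 68.2 at a = 4.75: Pab(L + b)/(6LEI) = 384.7/EI
  at Y: point load 68.2 at a = 4.75: Pab(L + a)/(6LEI) = 384.7/EI
  at X: UDL 42.5: wL³/(24EI) = 1518/EI
  at Y: UDL 42.5: wL³/(24EI) = 1518/EI
  θ_X0 = 1903/EI,  θ_Y0 = 1903/EI
Flexibility coefficients: a unit moment at one end gives L/(3EI) there and L/(6EI) at the far end, so f₁₁ = f₂₂ = 3.167/EI and f₁₂ = f₂₁ = 1.583/EI.
Compatibility — zero rotation at each built-in end:
  3.167 M_X + 1.583 M_Y = 1903
  1.583 M_X + 3.167 M_Y = 1903
Solving the pair gives M_X = 400.6 kN·m and M_Y = 400.6 kN·m (hogging).

M_Y = 400.6 kN·m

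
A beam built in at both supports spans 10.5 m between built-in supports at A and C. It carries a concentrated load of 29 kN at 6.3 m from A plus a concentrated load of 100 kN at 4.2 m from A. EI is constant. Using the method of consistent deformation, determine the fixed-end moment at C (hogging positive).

M_C = 144.6 kN·m

Release both end moments; the primary structure is a simply-supported span AC with redundants M_A and M_C.
Simple-span end rotations at A and C under the given loads:
  at A: point load 29 at a = 6.3: Pab(L + b)/(6LEI) = 179/EI
  at C: point load 29 at a = 6.3: Pab(L + a)/(6LEI) = 204.6/EI
  at A: point load 100 at a = 4.2: Pab(L + b)/(6LEI) = 705.6/EI
  at C: point load 100 at a = 4.2: Pab(L + a)/(6LEI) = 617.4/EI
  θ_A0 = 884.6/EI,  θ_C0 = 822/EI
Flexibility coefficients: a unit moment at one end gives L/(3EI) there and L/(6EI) at the far end, so f₁₁ = f₂₂ = 3.5/EI and f₁₂ = f₂₁ = 1.75/EI.
Compatibility — zero rotation at each built-in end:
  3.5 M_A + 1.75 M_C = 884.6
  1.75 M_A + 3.5 M_C = 822
Solving the pair gives M_A = 180.4 kN·m and M_C = 144.6 kN·m (hogging).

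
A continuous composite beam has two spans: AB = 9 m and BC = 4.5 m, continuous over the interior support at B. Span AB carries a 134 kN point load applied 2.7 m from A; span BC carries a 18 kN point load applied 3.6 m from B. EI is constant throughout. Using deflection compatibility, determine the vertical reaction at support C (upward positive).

Take M_B as the redundant. Released structure: two simple spans AB and BC with a hinge at B.
Rotations at B on the released spans (each span's end-slope, ×1/EI):
  span AB: point load 134 at a = 2.7: Pab(L + a)/(6LEI) = 493.9/EI
  span BC: point load 18 at a = 3.6: Pab(L + b)/(6LEI) = 11.66/EI
  relative rotation θ_0 = (493.9 + 11.66)/EI = 505.5/EI
A unit hogging moment at B produces rotation L₁/(3EI) + L₂/(3EI) = 4.5/EI.
Compatibility: M_B·(L₁+L₂)/(3EI) = θ_0, giving M_B = 112.3 kN·m (hogging).
Span BC, ΣM about C: R_B^{BC}·4.5 = 16.2 + 112.3, so R_B^{BC} = 28.56 kN and R_C = 18 − 28.56 = -10.56 kN.

R_C = -10.56 kN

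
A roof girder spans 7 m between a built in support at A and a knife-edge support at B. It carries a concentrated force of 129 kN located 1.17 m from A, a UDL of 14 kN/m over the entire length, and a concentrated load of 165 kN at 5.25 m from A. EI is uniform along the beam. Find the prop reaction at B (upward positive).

R_B = 146.3 kN

Choose R_B as the redundant. The primary structure is the cantilever fixed at A.
Downward deflection at the released point B due to the loads:
  point load 129 at a = 1.17: Pa²(3L − a)/(6EI) = 583.6/EI
  UDL 14: wL⁴/(8EI) = 4202/EI
  point load 165 at a = 5.25: Pa²(3L − a)/(6EI) = 11938/EI
  δ_0 = 16723/EI
Flexibility coefficient — unit upward force at B: δ_{BB} = L³/(3EI) = 114.3/EI.
Compatibility at B: δ_0 − R_B·δ_{BB} = 0, so R_B = 16723/114.3 = 146.3 kN.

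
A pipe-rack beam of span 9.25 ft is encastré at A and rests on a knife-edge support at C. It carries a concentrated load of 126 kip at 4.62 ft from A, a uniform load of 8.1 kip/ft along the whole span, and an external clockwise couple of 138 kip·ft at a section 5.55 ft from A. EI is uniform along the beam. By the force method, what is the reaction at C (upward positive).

R_C = 86.19 kip

Release the roller at C. Primary structure: cantilever fixed at A.
Primary-structure tip deflection at C by superposition:
  point load 126 at a = 4.62: Pa²(3L − a)/(6EI) = 10368/EI
  UDL 8.1: wL⁴/(8EI) = 7412/EI
  clockwise couple 138 at a = 5.55: M₀a(2L − a)/(2EI) = 4959/EI
  δ_0 = 22739/EI
Tip deflection under a unit load at C: L³/(3EI) = 263.8/EI.
The prop prevents deflection at C: R_C = δ_0/δ_{CC} = 22739/263.8 = 86.19 kip.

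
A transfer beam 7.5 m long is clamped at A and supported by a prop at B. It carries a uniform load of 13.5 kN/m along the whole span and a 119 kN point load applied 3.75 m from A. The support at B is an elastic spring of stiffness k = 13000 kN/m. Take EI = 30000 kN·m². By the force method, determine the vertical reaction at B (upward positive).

R_B = 73.94 kN

Choose R_B as the redundant. The primary structure is the cantilever fixed at A.
Free-end deflection of the primary structure under the applied loading (downward +):
  UDL 13.5: wL⁴/(8EI) = 5339/EI
  point load 119 at a = 3.75: Pa²(3L − a)/(6EI) = 5229/EI
  δ_0 = 10569/EI
Tip deflection under a unit load at B: L³/(3EI) = 140.6/EI.
With EI = 30000 kN·m²: δ_0 = 0.35229 m and δ_{BB} = 0.004687 m/kN.
Compatibility — the spring shortens by R_B/k under the reaction it provides: δ_0 − R_B·δ_{BB} = R_B/k. With 1/k = 0.000077 m/kN, R_B = δ_0 / (δ_{BB} + 1/k) = 0.35229 / (0.004687 + 0.000077) = 73.94 kN.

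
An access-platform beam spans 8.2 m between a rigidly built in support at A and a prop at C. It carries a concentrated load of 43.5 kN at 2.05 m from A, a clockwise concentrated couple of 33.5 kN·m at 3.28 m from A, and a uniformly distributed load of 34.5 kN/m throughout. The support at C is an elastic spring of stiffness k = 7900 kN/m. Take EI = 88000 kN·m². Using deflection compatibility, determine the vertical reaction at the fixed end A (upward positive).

R_A = 219.2 kN

Choose R_C as the redundant. The primary structure is the cantilever fixed at A.
Primary-structure tip deflection at C by superposition:
  point load 43.5 at a = 2.05: Pa²(3L − a)/(6EI) = 687.1/EI
  clockwise couple 33.5 at a = 3.28: M₀a(2L − a)/(2EI) = 720.8/EI
  UDL 34.5: wL⁴/(8EI) = 19498/EI
  δ_0 = 20906/EI
Tip deflection under a unit load at C: L³/(3EI) = 183.8/EI.
With EI = 88000 kN·m²: δ_0 = 0.23756 m and δ_{CC} = 0.002089 m/kN.
Compatibility — the spring shortens by R_C/k under the reaction it provides: δ_0 − R_C·δ_{CC} = R_C/k. With 1/k = 0.000127 m/kN, R_C = δ_0 / (δ_{CC} + 1/k) = 0.23756 / (0.002089 + 0.000127) = 107.2 kN.
Vertical equilibrium: R_A = ΣP − R_C = 326.4 − 107.2 = 219.2 kN.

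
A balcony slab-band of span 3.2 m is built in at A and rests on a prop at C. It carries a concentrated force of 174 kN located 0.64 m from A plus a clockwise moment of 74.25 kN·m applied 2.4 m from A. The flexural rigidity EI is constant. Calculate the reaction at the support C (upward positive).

Take the reaction at C as the redundant and release it; the primary structure is a cantilever fixed at A.
Free-end deflection of the primary structure under the applied loading (downward +):
  point load 174 at a = 0.64: Pa²(3L − a)/(6EI) = 106.4/EI
  clockwise couple 74.25 at a = 2.4: M₀a(2L − a)/(2EI) = 356.4/EI
  δ_0 = 462.8/EI
Tip deflection under a unit load at C: L³/(3EI) = 10.92/EI.
Compatibility at C: δ_0 − R_C·δ_{CC} = 0, so R_C = 462.8/10.92 = 42.37 kN.

R_C = 42.37 kN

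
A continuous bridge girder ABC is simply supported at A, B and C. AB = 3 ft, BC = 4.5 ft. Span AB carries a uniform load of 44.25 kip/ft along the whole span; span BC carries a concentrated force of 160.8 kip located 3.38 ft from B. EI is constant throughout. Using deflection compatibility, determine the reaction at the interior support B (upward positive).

Release continuity at B by inserting a hinge; the redundant is the internal moment M_B. The primary structure is two simply-supported spans AB and BC.
End slopes at the hinge B, treating each span as simply supported:
  span AB: UDL 44.25: wL³/(24EI) = 49.78/EI
  span BC: point load 160.8 at a = 3.38: Pab(L + b)/(6LEI) = 126.7/EI
  relative rotation θ_0 = (49.78 + 126.7)/EI = 176.5/EI
A unit hogging moment at B produces rotation L₁/(3EI) + L₂/(3EI) = 2.5/EI.
Slope continuity at B: θ_0 = M_B·2.5/EI, so M_B = 176.5/2.5 = 70.59 kip·ft (hogging).
Span AB, ΣM about A with M_B applied at B: R_B^{AB}·3 = 199.1 + 70.59, so R_B^{AB} = 89.91 kip and R_A = 132.8 − 89.91 = 42.84 kip.
Span BC, ΣM about C: R_B^{BC}·4.5 = 180.1 + 70.59, so R_B^{BC} = 55.71 kip and R_C = 160.8 − 55.71 = 105.1 kip.
R_B = 89.91 + 55.71 = 145.6 kip.

R_B = 145.6 kip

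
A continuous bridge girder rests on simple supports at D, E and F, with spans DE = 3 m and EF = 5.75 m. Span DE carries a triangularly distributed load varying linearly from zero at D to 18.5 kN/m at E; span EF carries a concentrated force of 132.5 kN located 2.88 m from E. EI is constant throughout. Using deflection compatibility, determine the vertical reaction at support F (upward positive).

R_F = 49.39 kN

Insert a hinge at E; M_E is the redundant, and each span becomes simply supported.
Discontinuity in slope at E on the released structure — sum the simple-span end rotations:
  span DE: triangular load, peak 18.5: w₀L³/(45EI) = 11.1/EI
  span EF: point load 132.5 at a = 2.88: Pab(L + b)/(6LEI) = 273.6/EI
  relative rotation θ_0 = (11.1 + 273.6)/EI = 284.7/EI
A unit hogging moment at E produces rotation L₁/(3EI) + L₂/(3EI) = 2.917/EI.
Slope continuity at E: θ_0 = M_E·2.917/EI, so M_E = 284.7/2.917 = 97.62 kN·m (hogging).
Span EF, ΣM about F: R_E^{EF}·5.75 = 380.3 + 97.62, so R_E^{EF} = 83.11 kN and R_F = 132.5 − 83.11 = 49.39 kN.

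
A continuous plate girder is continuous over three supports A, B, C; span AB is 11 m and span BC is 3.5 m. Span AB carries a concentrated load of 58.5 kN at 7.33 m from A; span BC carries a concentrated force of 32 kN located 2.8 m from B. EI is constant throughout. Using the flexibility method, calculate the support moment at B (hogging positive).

Insert a hinge at B; M_B is the redundant, and each span becomes simply supported.
Discontinuity in slope at B on the released structure — sum the simple-span end rotations:
  span AB: point load 58.5 at a = 7.33: Pab(L + a)/(6LEI) = 437.1/EI
  span BC: point load 32 at a = 2.8: Pab(L + b)/(6LEI) = 12.54/EI
  relative rotation θ_0 = (437.1 + 12.54)/EI = 449.6/EI
A unit hogging moment at B produces rotation L₁/(3EI) + L₂/(3EI) = 4.833/EI.
Compatibility: M_B·(L₁+L₂)/(3EI) = θ_0, giving M_B = 93.02 kN·m (hogging).

M_B = 93.02 kN·m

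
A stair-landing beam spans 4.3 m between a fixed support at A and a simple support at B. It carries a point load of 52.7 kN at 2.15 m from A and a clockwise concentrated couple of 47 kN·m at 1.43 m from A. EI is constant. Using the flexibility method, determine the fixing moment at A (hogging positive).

M_A = 50.4 kN·m

Remove the prop at B; the released (primary) structure is a cantilever built in at A.
Free-end deflection of the primary structure under the applied loading (downward +):
  point load 52.7 at a = 2.15: Pa²(3L − a)/(6EI) = 436.5/EI
  clockwise couple 47 at a = 1.43: M₀a(2L − a)/(2EI) = 240.9/EI
  δ_0 = 677.4/EI
Tip deflection under a unit load at B: L³/(3EI) = 26.5/EI.
The prop prevents deflection at B: R_B = δ_0/δ_{BB} = 677.4/26.5 = 25.56 kN.
Moment equilibrium about A: M_A = Σ(load moments about A) − R_B·L = 160.3 − 25.56×4.3 = 50.4 kN·m.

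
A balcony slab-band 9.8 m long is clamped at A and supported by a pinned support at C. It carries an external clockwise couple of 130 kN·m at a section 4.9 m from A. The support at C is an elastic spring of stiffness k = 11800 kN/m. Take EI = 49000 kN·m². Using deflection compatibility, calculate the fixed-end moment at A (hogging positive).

Release the roller at C. Primary structure: cantilever fixed at A.
Deflection at C on the released cantilever, summing each load's contribution:
  clockwise couple 130 at a = 4.9: M₀a(2L − a)/(2EI) = 4682/EI
Flexibility coefficient — unit upward force at C: δ_{CC} = L³/(3EI) = 313.7/EI.
With EI = 49000 kN·m²: δ_0 = 0.09555 m and δ_{CC} = 0.006403 m/kN.
Compatibility — the spring shortens by R_C/k under the reaction it provides: δ_0 − R_C·δ_{CC} = R_C/k. With 1/k = 0.000085 m/kN, R_C = δ_0 / (δ_{CC} + 1/k) = 0.09555 / (0.006403 + 0.000085) = 14.73 kN.
Moment equilibrium about A: M_A = Σ(load moments about A) − R_C·L = 130 − 14.73×9.8 = -14.34 kN·m.

M_A = -14.34 kN·m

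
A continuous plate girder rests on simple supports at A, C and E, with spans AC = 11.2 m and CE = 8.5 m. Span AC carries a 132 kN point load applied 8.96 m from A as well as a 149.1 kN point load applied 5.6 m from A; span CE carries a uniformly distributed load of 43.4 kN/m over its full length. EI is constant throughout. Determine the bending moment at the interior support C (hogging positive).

M_C = 468.2 kN·m

Release continuity at C by inserting a hinge; the redundant is the internal moment M_C. The primary structure is two simply-supported spans AC and CE.
End slopes at the hinge C, treating each span as simply supported:
  span AC: point load 132 at a = 8.96: Pab(L + a)/(6LEI) = 794.8/EI
  span AC: point load 149.1 at a = 5.6: Pab(L + a)/(6LEI) = 1169/EI
  span CE: UDL 43.4: wL³/(24EI) = 1111/EI
  relative rotation θ_0 = (1964 + 1111)/EI = 3074/EI
A unit hogging moment at C produces rotation L₁/(3EI) + L₂/(3EI) = 6.567/EI.
Slope continuity at C: θ_0 = M_C·6.567/EI, so M_C = 3074/6.567 = 468.2 kN·m (hogging).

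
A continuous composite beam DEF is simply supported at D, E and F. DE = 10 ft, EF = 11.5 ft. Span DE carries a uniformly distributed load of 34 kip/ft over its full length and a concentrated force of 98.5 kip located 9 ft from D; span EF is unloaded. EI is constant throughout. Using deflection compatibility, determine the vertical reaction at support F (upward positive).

Release continuity at E by inserting a hinge; the redundant is the internal moment M_E. The primary structure is two simply-supported spans DE and EF.
Discontinuity in slope at E on the released structure — sum the simple-span end rotations:
  span DE: UDL 34: wL³/(24EI) = 1417/EI
  span DE: point load 98.5 at a = 9: Pab(L + a)/(6LEI) = 280.7/EI
  relative rotation θ_0 = (1697 + 0)/EI = 1697/EI
A unit hogging moment at E produces rotation L₁/(3EI) + L₂/(3EI) = 7.167/EI.
Slope continuity at E: θ_0 = M_E·7.167/EI, so M_E = 1697/7.167 = 236.8 kip·ft (hogging).
Span EF, ΣM about F: R_E^{EF}·11.5 = 0 + 236.8, so R_E^{EF} = 20.6 kip and R_F = 0 − 20.6 = -20.6 kip.

R_F = -20.6 kip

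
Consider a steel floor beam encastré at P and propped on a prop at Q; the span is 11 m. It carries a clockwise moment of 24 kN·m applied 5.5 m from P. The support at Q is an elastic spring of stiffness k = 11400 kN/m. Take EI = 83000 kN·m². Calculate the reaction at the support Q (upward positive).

R_Q = 2.415 kN

Release the roller at Q. Primary structure: cantilever fixed at P.
Downward deflection at the released point Q due to the loads:
  clockwise couple 24 at a = 5.5: M₀a(2L − a)/(2EI) = 1089/EI
Tip deflection under a unit load at Q: L³/(3EI) = 443.7/EI.
With EI = 83000 kN·m²: δ_0 = 0.01312 m and δ_{QQ} = 0.005345 m/kN.
Compatibility — the spring shortens by R_Q/k under the reaction it provides: δ_0 − R_Q·δ_{QQ} = R_Q/k. With 1/k = 0.000088 m/kN, R_Q = δ_0 / (δ_{QQ} + 1/k) = 0.01312 / (0.005345 + 0.000088) = 2.415 kN.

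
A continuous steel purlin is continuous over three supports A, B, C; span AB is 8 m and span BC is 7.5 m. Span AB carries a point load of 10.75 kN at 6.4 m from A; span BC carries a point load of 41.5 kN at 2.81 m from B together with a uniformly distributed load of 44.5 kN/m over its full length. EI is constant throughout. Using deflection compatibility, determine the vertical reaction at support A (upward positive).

Insert a hinge at B; M_B is the redundant, and each span becomes simply supported.
Discontinuity in slope at B on the released structure — sum the simple-span end rotations:
  span AB: point load 10.75 at a = 6.4: Pab(L + a)/(6LEI) = 33.02/EI
  span BC: point load 41.5 at a = 2.81: Pab(L + b)/(6LEI) = 148.2/EI
  span BC: UDL 44.5: wL³/(24EI) = 782.2/EI
  relative rotation θ_0 = (33.02 + 930.4)/EI = 963.4/EI
A unit hogging moment at B produces rotation L₁/(3EI) + L₂/(3EI) = 5.167/EI.
Compatibility: M_B·(L₁+L₂)/(3EI) = θ_0, giving M_B = 186.5 kN·m (hogging).
Span AB, ΣM about A with M_B applied at B: R_B^{AB}·8 = 68.8 + 186.5, so R_B^{AB} = 31.91 kN and R_A = 10.75 − 31.91 = -21.16 kN.

R_A = -21.16 kN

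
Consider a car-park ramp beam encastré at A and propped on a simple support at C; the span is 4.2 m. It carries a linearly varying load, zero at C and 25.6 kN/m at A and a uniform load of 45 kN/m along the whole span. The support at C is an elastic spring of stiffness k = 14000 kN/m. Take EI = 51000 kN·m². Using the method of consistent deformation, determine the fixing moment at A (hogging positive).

Choose R_C as the redundant. The primary structure is the cantilever fixed at A.
Primary-structure tip deflection at C by superposition:
  triangular load, peak 25.6 at the fixed end: w₀L⁴/(30EI) = 265.5/EI
  UDL 45: wL⁴/(8EI) = 1750/EI
  δ_0 = 2016/EI
Tip deflection under a unit load at C: L³/(3EI) = 24.7/EI.
With EI = 51000 kN·m²: δ_0 = 0.039527 m and δ_{CC} = 0.000484 m/kN.
Compatibility — the spring shortens by R_C/k under the reaction it provides: δ_0 − R_C·δ_{CC} = R_C/k. With 1/k = 0.000071 m/kN, R_C = δ_0 / (δ_{CC} + 1/k) = 0.039527 / (0.000484 + 0.000071) = 71.13 kN.
Moment equilibrium about A: M_A = Σ(load moments about A) − R_C·L = 472.2 − 71.13×4.2 = 173.4 kN·m.

M_A = 173.4 kN·m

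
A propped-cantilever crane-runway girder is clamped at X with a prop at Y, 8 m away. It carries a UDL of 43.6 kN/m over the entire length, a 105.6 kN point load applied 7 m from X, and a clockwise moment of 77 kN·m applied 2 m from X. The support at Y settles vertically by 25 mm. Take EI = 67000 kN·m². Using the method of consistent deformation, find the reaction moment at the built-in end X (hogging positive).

M_X = 505.8 kN·m

Remove the prop at Y; the released (primary) structure is a cantilever built in at X.
Deflection at Y on the released cantilever, summing each load's contribution:
  UDL 43.6: wL⁴/(8EI) = 22323/EI
  point load 105.6 at a = 7: Pa²(3L − a)/(6EI) = 14661/EI
  clockwise couple 77 at a = 2: M₀a(2L − a)/(2EI) = 1078/EI
  δ_0 = 38062/EI
Tip deflection under a unit load at Y: L³/(3EI) = 170.7/EI.
With EI = 67000 kN·m²: δ_0 = 0.56809 m and δ_{YY} = 0.002547 m/kN.
Compatibility — the beam at Y must follow the support down by 0.025 m: δ_0 − R_Y·δ_{YY} = 0.025, so R_Y = (0.56809 − 0.025)/0.002547 = 213.2 kN.
Moment equilibrium about X: M_X = Σ(load moments about X) − R_Y·L = 2211 − 213.2×8 = 505.8 kN·m.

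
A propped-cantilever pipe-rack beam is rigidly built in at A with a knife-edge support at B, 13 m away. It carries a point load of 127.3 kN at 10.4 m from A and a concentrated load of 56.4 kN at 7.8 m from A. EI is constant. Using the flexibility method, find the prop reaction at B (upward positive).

Remove the prop at B; the released (primary) structure is a cantilever built in at A.
Deflection at B on the released cantilever, summing each load's contribution:
  point load 127.3 at a = 10.4: Pa²(3L − a)/(6EI) = 65631/EI
  point load 56.4 at a = 7.8: Pa²(3L − a)/(6EI) = 17843/EI
  δ_0 = 83474/EI
Flexibility coefficient — unit upward force at B: δ_{BB} = L³/(3EI) = 732.3/EI.
Compatibility at B: δ_0 − R_B·δ_{BB} = 0, so R_B = 83474/732.3 = 114 kN.

R_B = 114 kN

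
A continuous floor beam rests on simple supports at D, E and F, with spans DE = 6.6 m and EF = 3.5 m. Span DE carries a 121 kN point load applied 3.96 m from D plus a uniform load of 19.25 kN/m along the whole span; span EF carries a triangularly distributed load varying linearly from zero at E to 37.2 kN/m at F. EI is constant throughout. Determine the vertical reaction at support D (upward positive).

Release continuity at E by inserting a hinge; the redundant is the internal moment M_E. The primary structure is two simply-supported spans DE and EF.
Rotations at E on the released spans (each span's end-slope, ×1/EI):
  span DE: point load 121 at a = 3.96: Pab(L + a)/(6LEI) = 337.3/EI
  span DE: UDL 19.25: wL³/(24EI) = 230.6/EI
  span EF: triangular load, peak 37.2: 7w₀L³/(360EI) = 31.01/EI
  relative rotation θ_0 = (567.9 + 31.01)/EI = 598.9/EI
A unit hogging moment at E produces rotation L₁/(3EI) + L₂/(3EI) = 3.367/EI.
Slope continuity at E: θ_0 = M_E·3.367/EI, so M_E = 598.9/3.367 = 177.9 kN·m (hogging).
Span DE, ΣM about D with M_E applied at E: R_E^{DE}·6.6 = 898.4 + 177.9, so R_E^{DE} = 163.1 kN and R_D = 248.1 − 163.1 = 84.97 kN.

R_D = 84.97 kN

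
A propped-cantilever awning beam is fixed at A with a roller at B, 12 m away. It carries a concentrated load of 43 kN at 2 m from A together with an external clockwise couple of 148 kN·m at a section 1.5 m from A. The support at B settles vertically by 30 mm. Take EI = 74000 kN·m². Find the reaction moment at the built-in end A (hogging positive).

Take the reaction at B as the redundant and release it; the primary structure is a cantilever fixed at A.
Free-end deflection of the primary structure under the applied loading (downward +):
  point load 43 at a = 2: Pa²(3L − a)/(6EI) = 974.7/EI
  clockwise couple 148 at a = 1.5: M₀a(2L − a)/(2EI) = 2498/EI
  δ_0 = 3472/EI
Tip deflection under a unit load at B: L³/(3EI) = 576/EI.
With EI = 74000 kN·m²: δ_0 = 0.046921 m and δ_{BB} = 0.007784 m/kN.
Compatibility — the beam at B must follow the support down by 0.03 m: δ_0 − R_B·δ_{BB} = 0.03, so R_B = (0.046921 − 0.03)/0.007784 = 2.174 kN.
Moment equilibrium about A: M_A = Σ(load moments about A) − R_B·L = 234 − 2.174×12 = 207.9 kN·m.

M_A = 207.9 kN·m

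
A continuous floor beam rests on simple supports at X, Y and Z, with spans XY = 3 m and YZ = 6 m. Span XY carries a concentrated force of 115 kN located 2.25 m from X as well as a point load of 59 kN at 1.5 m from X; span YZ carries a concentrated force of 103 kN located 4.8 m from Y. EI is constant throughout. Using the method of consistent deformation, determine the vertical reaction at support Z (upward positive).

Take M_Y as the redundant. Released structure: two simple spans XY and YZ with a hinge at Y.
End slopes at the hinge Y, treating each span as simply supported:
  span XY: point load 115 at a = 2.25: Pab(L + a)/(6LEI) = 56.6/EI
  span XY: point load 59 at a = 1.5: Pab(L + a)/(6LEI) = 33.19/EI
  span YZ: point load 103 at a = 4.8: Pab(L + b)/(6LEI) = 118.7/EI
  relative rotation θ_0 = (89.79 + 118.7)/EI = 208.4/EI
A unit hogging moment at Y produces rotation L₁/(3EI) + L₂/(3EI) = 3/EI.
Compatibility: M_Y·(L₁+L₂)/(3EI) = θ_0, giving M_Y = 69.48 kN·m (hogging).
Span YZ, ΣM about Z: R_Y^{YZ}·6 = 123.6 + 69.48, so R_Y^{YZ} = 32.18 kN and R_Z = 103 − 32.18 = 70.82 kN.

R_Z = 70.82 kN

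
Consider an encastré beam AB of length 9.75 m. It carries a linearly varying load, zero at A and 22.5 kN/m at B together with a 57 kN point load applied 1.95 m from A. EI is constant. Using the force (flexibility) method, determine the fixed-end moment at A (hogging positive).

Take the two fixed-end moments M_A, M_B as redundants; the released structure is the simple span AB.
Simple-span end rotations at A and B under the given loads:
  at A: triangular load, peak 22.5: 7w₀L³/(360EI) = 405.5/EI
  at B: triangular load, peak 22.5: w₀L³/(45EI) = 463.4/EI
  at A: point load 57 at a = 1.95: Pab(L + b)/(6LEI) = 260.1/EI
  at B: point load 57 at a = 1.95: Pab(L + a)/(6LEI) = 173.4/EI
  θ_A0 = 665.6/EI,  θ_B0 = 636.8/EI
Flexibility coefficients: a unit moment at one end gives L/(3EI) there and L/(6EI) at the far end, so f₁₁ = f₂₂ = 3.25/EI and f₁₂ = f₂₁ = 1.625/EI.
Compatibility — zero rotation at each built-in end:
  3.25 M_A + 1.625 M_B = 665.6
  1.625 M_A + 3.25 M_B = 636.8
Solving the pair gives M_A = 142.4 kN·m and M_B = 124.7 kN·m (hogging).

M_A = 142.4 kN·m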